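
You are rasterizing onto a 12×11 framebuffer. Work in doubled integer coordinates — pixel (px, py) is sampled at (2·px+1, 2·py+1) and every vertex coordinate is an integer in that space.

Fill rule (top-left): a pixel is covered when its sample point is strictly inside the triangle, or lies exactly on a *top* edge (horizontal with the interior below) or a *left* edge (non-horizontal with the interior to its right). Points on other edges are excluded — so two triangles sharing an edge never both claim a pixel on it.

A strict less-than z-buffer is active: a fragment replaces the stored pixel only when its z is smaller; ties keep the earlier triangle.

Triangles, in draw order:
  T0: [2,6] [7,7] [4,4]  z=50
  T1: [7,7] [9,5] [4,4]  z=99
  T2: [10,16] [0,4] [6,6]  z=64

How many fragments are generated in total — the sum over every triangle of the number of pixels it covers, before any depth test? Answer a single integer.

T0:
  2·area = 12  (B↔C swapped to make it positive)
  edge (2, 6)→(4, 4): d=(2,-2) top-left  bias=+0
  edge (4, 4)→(7, 7): d=(3,3) right/bottom  bias=-1
  edge (7, 7)→(2, 6): d=(-5,-1) top-left  bias=+0
    (0,0)@(1, 1): e=[-12,0,24] → ·  [on edge]
    (3,0)@(7, 1): e=[0,-18,30] → ·  [on edge]
    (1,1)@(3, 3): e=[-4,0,16] → ·  [on edge]
    (2,1)@(5, 3): e=[0,-6,18] → ·  [on edge]
    (1,2)@(3, 5): e=[0,6,6] → #  [on edge]
    (2,2)@(5, 5): e=[4,0,8] → ·  [on edge]
    (0,3)@(1, 7): e=[0,18,-6] → ·  [on edge]
    (1,3)@(3, 7): e=[4,12,-4] → ·
    (3,3)@(7, 7): e=[12,0,0] → ·  [on edge]
    (4,4)@(9, 9): e=[20,0,-8] → ·  [on edge]
    (8,4)@(17, 9): e=[36,-24,0] → ·  [on edge]
    (5,5)@(11, 11): e=[28,0,-16] → ·  [on edge]
    (6,6)@(13, 13): e=[36,0,-24] → ·  [on edge]
    (7,7)@(15, 15): e=[44,0,-32] → ·  [on edge]
    (8,8)@(17, 17): e=[52,0,-40] → ·  [on edge]
    (9,9)@(19, 19): e=[60,0,-48] → ·  [on edge]
    (10,10)@(21, 21): e=[68,0,-56] → ·  [on edge]
  covered (1 px):
    · · · · · · · · · · · ·
    · · · · · · · · · · · ·
    · # · · · · · · · · · ·
    · · · · · · · · · · · ·
    · · · · · · · · · · · ·
    · · · · · · · · · · · ·
    · · · · · · · · · · · ·
    · · · · · · · · · · · ·
    · · · · · · · · · · · ·
    · · · · · · · · · · · ·
    · · · · · · · · · · · ·
T1:
  2·area = 12  (B↔C swapped to make it positive)
  edge (7, 7)→(4, 4): d=(-3,-3) top-left  bias=+0
  edge (4, 4)→(9, 5): d=(5,1) right/bottom  bias=-1
  edge (9, 5)→(7, 7): d=(-2,2) right/bottom  bias=-1
    (0,0)@(1, 1): e=[0,-12,24] → ·  [on edge]
    (6,0)@(13, 1): e=[36,-24,0] → ·  [on edge]
    (1,1)@(3, 3): e=[0,-4,16] → ·  [on edge]
    (5,1)@(11, 3): e=[24,-12,0] → ·  [on edge]
    (2,2)@(5, 5): e=[0,4,8] → #  [on edge]
    (3,2)@(7, 5): e=[6,2,4] → #
    (4,2)@(9, 5): e=[12,0,0] → ·  [on edge]
    (2,3)@(5, 7): e=[-6,14,4] → ·
    (3,3)@(7, 7): e=[0,12,0] → ·  [on edge]
    (9,3)@(19, 7): e=[36,0,-24] → ·  [on edge]
    (2,4)@(5, 9): e=[-12,24,0] → ·  [on edge]
    (4,4)@(9, 9): e=[0,20,-8] → ·  [on edge]
    (1,5)@(3, 11): e=[-24,36,0] → ·  [on edge]
    (5,5)@(11, 11): e=[0,28,-16] → ·  [on edge]
    (0,6)@(1, 13): e=[-36,48,0] → ·  [on edge]
    (6,6)@(13, 13): e=[0,36,-24] → ·  [on edge]
    (7,7)@(15, 15): e=[0,44,-32] → ·  [on edge]
    (8,8)@(17, 17): e=[0,52,-40] → ·  [on edge]
    (9,9)@(19, 19): e=[0,60,-48] → ·  [on edge]
    (10,10)@(21, 21): e=[0,68,-56] → ·  [on edge]
  covered (2 px):
    · · · · · · · · · · · ·
    · · · · · · · · · · · ·
    · · # # · · · · · · · ·
    · · · · · · · · · · · ·
    · · · · · · · · · · · ·
    · · · · · · · · · · · ·
    · · · · · · · · · · · ·
    · · · · · · · · · · · ·
    · · · · · · · · · · · ·
    · · · · · · · · · · · ·
    · · · · · · · · · · · ·
T2:
  2·area = 52
  edge (10, 16)→(0, 4): d=(-10,-12) top-left  bias=+0
  edge (0, 4)→(6, 6): d=(6,2) right/bottom  bias=-1
  edge (6, 6)→(10, 16): d=(4,10) right/bottom  bias=-1
    (0,2)@(1, 5): e=[2,4,46] → #
    (1,2)@(3, 5): e=[26,0,26] → ·  [on edge]
    (0,3)@(1, 7): e=[-18,16,54] → ·
    (1,3)@(3, 7): e=[6,12,34] → #
    (2,3)@(5, 7): e=[30,8,14] → #
    (3,3)@(7, 7): e=[54,4,-6] → ·
    (4,3)@(9, 7): e=[78,0,-26] → ·  [on edge]
    (1,4)@(3, 9): e=[-14,24,42] → ·
    (2,4)@(5, 9): e=[10,20,22] → #
    (3,4)@(7, 9): e=[34,16,2] → #
    (4,4)@(9, 9): e=[58,12,-18] → ·
    (7,4)@(15, 9): e=[130,0,-78] → ·  [on edge]
    (10,5)@(21, 11): e=[182,0,-130] → ·  [on edge]
  covered (6 px):
    · · · · · · · · · · · ·
    · · · · · · · · · · · ·
    # · · · · · · · · · · ·
    · # # · · · · · · · · ·
    · · # # · · · · · · · ·
    · · · # · · · · · · · ·
    · · · · · · · · · · · ·
    · · · · · · · · · · · ·
    · · · · · · · · · · · ·
    · · · · · · · · · · · ·
    · · · · · · · · · · · ·

Result: 9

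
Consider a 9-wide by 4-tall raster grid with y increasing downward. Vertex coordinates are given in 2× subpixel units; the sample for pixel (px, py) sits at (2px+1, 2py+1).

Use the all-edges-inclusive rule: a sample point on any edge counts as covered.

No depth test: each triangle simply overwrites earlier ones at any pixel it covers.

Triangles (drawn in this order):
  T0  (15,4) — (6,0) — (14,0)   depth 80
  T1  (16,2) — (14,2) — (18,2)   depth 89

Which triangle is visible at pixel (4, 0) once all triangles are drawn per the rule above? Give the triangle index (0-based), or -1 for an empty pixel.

T0:
  2·area = 32
  edge (15, 4)→(6, 0): d=(-9,-4) inclusive
  edge (6, 0)→(14, 0): d=(8,0) inclusive
  edge (14, 0)→(15, 4): d=(1,4) inclusive
    (4,0)@(9, 1): e=[3,8,21] → #
    (5,0)@(11, 1): e=[11,8,13] → #
    (6,0)@(13, 1): e=[19,8,5] → #
    (7,0)@(15, 1): e=[27,8,-3] → ·
    (4,1)@(9, 3): e=[-15,24,23] → ·
    (5,1)@(11, 3): e=[-7,24,15] → ·
    (6,1)@(13, 3): e=[1,24,7] → #
    (7,1)@(15, 3): e=[9,24,-1] → ·
    (6,2)@(13, 5): e=[-17,40,9] → ·
  covered (4 px):
    · · · · # # # · ·
    · · · · · · # · ·
    · · · · · · · · ·
    · · · · · · · · ·
T1:
  degenerate (2·area = 0) — covers nothing

Z-buffer (winner per pixel, '.' = empty):
  . . . . 0 0 0 . .
  . . . . . . 0 . .
  . . . . . . . . .
  . . . . . . . . .

Result: 0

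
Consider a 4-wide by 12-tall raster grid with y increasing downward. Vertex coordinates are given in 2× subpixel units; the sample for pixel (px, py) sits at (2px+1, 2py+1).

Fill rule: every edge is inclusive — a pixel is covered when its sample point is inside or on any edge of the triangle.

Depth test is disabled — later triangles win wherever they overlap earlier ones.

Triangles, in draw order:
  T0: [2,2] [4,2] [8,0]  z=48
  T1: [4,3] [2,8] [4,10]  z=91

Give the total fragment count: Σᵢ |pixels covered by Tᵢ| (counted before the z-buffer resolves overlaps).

T0:
  2·area = 4  (B↔C swapped to make it positive)
  edge (2, 2)→(8, 0): d=(6,-2) inclusive
  edge (8, 0)→(4, 2): d=(-4,2) inclusive
  edge (4, 2)→(2, 2): d=(-2,0) inclusive
    (2,0)@(5, 1): e=[0,2,2] → #  [on edge]
    (3,0)@(7, 1): e=[4,-2,2] → ·
    (2,1)@(5, 3): e=[12,-6,-2] → ·
  covered (1 px):
    · · # ·
    · · · ·
    · · · ·
    · · · ·
    · · · ·
    · · · ·
    · · · ·
    · · · ·
    · · · ·
    · · · ·
    · · · ·
    · · · ·
T1:
  2·area = 14  (B↔C swapped to make it positive)
  edge (4, 3)→(4, 10): d=(0,7) inclusive
  edge (4, 10)→(2, 8): d=(-2,-2) inclusive
  edge (2, 8)→(4, 3): d=(2,-5) inclusive
    (0,3)@(1, 7): e=[21,0,-7] → ·  [on edge]
    (1,3)@(3, 7): e=[7,4,3] → #
    (2,3)@(5, 7): e=[-7,8,13] → ·
    (1,4)@(3, 9): e=[7,0,7] → #  [on edge]
    (2,4)@(5, 9): e=[-7,4,17] → ·
    (1,5)@(3, 11): e=[7,-4,11] → ·
    (2,5)@(5, 11): e=[-7,0,21] → ·  [on edge]
    (3,6)@(7, 13): e=[-21,0,35] → ·  [on edge]
  covered (2 px):
    · · · ·
    · · · ·
    · · · ·
    · # · ·
    · # · ·
    · · · ·
    · · · ·
    · · · ·
    · · · ·
    · · · ·
    · · · ·
    · · · ·

Final: 3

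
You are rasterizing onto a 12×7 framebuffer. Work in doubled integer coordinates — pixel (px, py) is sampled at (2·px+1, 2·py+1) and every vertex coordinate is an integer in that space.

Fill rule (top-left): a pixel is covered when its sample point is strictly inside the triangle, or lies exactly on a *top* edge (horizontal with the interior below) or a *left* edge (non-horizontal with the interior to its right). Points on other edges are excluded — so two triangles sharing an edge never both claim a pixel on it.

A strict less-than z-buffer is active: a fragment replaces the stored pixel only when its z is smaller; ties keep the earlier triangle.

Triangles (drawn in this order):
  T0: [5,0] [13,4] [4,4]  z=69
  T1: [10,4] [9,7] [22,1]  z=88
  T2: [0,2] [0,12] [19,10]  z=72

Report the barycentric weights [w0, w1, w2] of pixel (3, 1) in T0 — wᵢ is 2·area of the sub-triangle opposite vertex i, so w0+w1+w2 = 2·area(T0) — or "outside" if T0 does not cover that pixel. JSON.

T0:
  2·area = 36
  edge (5, 0)→(13, 4): d=(8,4) right/bottom  bias=-1
  edge (13, 4)→(4, 4): d=(-9,0) right/bottom  bias=-1
  edge (4, 4)→(5, 0): d=(1,-4) top-left  bias=+0
    (2,0)@(5, 1): e=[8,27,1] → X
    (3,0)@(7, 1): e=[0,27,9] → .  [on edge]
    (2,1)@(5, 3): e=[24,9,3] → X
    (3,1)@(7, 3): e=[16,9,11] → X
    (4,1)@(9, 3): e=[8,9,19] → X
    (5,1)@(11, 3): e=[0,9,27] → .  [on edge]
    (2,2)@(5, 5): e=[40,-9,5] → .
    (3,2)@(7, 5): e=[32,-9,13] → .
    (4,2)@(9, 5): e=[24,-9,21] → .
    (7,2)@(15, 5): e=[0,-9,45] → .  [on edge]
    (9,3)@(19, 7): e=[0,-27,63] → .  [on edge]
    (11,4)@(23, 9): e=[0,-45,81] → .  [on edge]
  covered (4 px):
    . . X . . . . . . . . .
    . . X X X . . . . . . .
    . . . . . . . . . . . .
    . . . . . . . . . . . .
    . . . . . . . . . . . .
    . . . . . . . . . . . .
    . . . . . . . . . . . .
T1:
  2·area = 33  (B↔C swapped to make it positive)
  edge (10, 4)→(22, 1): d=(12,-3) top-left  bias=+0
  edge (22, 1)→(9, 7): d=(-13,6) right/bottom  bias=-1
  edge (9, 7)→(10, 4): d=(1,-3) top-left  bias=+0
    (5,0)@(11, 1): e=[-33,66,0] → .  [on edge]
    (7,1)@(15, 3): e=[3,16,14] → X
    (8,1)@(17, 3): e=[9,4,20] → X
    (9,1)@(19, 3): e=[15,-8,26] → .
    (5,2)@(11, 5): e=[15,14,4] → X
    (6,2)@(13, 5): e=[21,2,10] → X
    (7,2)@(15, 5): e=[27,-10,16] → .
    (8,2)@(17, 5): e=[33,-22,22] → .
    (4,3)@(9, 7): e=[33,0,0] → .  [on edge]
    (5,3)@(11, 7): e=[39,-12,6] → .
    (6,3)@(13, 7): e=[45,-24,12] → .
    (3,6)@(7, 13): e=[99,-66,0] → .  [on edge]
  covered (4 px):
    . . . . . . . . . . . .
    . . . . . . . X X . . .
    . . . . . X X . . . . .
    . . . . . . . . . . . .
    . . . . . . . . . . . .
    . . . . . . . . . . . .
    . . . . . . . . . . . .
T2:
  2·area = 190  (B↔C swapped to make it positive)
  edge (0, 2)→(19, 10): d=(19,8) right/bottom  bias=-1
  edge (19, 10)→(0, 12): d=(-19,2) right/bottom  bias=-1
  edge (0, 12)→(0, 2): d=(0,-10) top-left  bias=+0
    (0,1)@(1, 3): e=[11,169,10] → X
    (1,1)@(3, 3): e=[-5,165,30] → .
    (0,2)@(1, 5): e=[49,131,10] → X
    (1,2)@(3, 5): e=[33,127,30] → X
    (2,2)@(5, 5): e=[17,123,50] → X
    (3,2)@(7, 5): e=[1,119,70] → X
    (4,2)@(9, 5): e=[-15,115,90] → .
    (0,3)@(1, 7): e=[87,93,10] → X
    (4,3)@(9, 7): e=[23,77,90] → X
    (5,3)@(11, 7): e=[7,73,110] → X
    (6,3)@(13, 7): e=[-9,69,130] → .
    (0,4)@(1, 9): e=[125,55,10] → X
  covered (24 px):
    . . . . . . . . . . . .
    X . . . . . . . . . . .
    X X X X . . . . . . . .
    X X X X X X . . . . . .
    X X X X X X X X . . . .
    X X X X X . . . . . . .
    . . . . . . . . . . . .

Answer: [9,11,16]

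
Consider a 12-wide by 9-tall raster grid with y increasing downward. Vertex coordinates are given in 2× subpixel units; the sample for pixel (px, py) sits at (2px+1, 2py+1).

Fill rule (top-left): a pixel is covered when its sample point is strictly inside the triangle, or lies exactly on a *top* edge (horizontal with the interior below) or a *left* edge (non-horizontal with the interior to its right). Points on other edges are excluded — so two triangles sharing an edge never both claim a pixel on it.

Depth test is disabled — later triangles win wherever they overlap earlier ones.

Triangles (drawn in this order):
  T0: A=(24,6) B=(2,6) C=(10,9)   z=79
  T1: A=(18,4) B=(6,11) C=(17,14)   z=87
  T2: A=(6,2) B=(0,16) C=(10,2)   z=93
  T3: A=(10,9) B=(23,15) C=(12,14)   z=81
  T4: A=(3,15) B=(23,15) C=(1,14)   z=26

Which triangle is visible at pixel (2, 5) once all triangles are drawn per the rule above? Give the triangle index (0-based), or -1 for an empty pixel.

T0:
  2·area = 66  (B↔C swapped to make it positive)
  edge (24, 6)→(10, 9): d=(-14,3) right/bottom  bias=-1
  edge (10, 9)→(2, 6): d=(-8,-3) top-left  bias=+0
  edge (2, 6)→(24, 6): d=(22,0) top-left  bias=+0
    (2,3)@(5, 7): e=[43,1,22] → X
    (3,3)@(7, 7): e=[37,7,22] → X
    (4,3)@(9, 7): e=[31,13,22] → X
    (5,3)@(11, 7): e=[25,19,22] → X
    (6,3)@(13, 7): e=[19,25,22] → X
    (7,3)@(15, 7): e=[13,31,22] → X
    (8,3)@(17, 7): e=[7,37,22] → X
    (9,3)@(19, 7): e=[1,43,22] → X
    (10,3)@(21, 7): e=[-5,49,22] → .
    (2,4)@(5, 9): e=[15,-15,66] → .
    (3,4)@(7, 9): e=[9,-9,66] → .
    (4,4)@(9, 9): e=[3,-3,66] → .
  covered (8 px):
    . . . . . . . . . . . .
    . . . . . . . . . . . .
    . . . . . . . . . . . .
    . . X X X X X X X X . .
    . . . . . . . . . . . .
    . . . . . . . . . . . .
    . . . . . . . . . . . .
    . . . . . . . . . . . .
    . . . . . . . . . . . .
T1:
  2·area = 113  (B↔C swapped to make it positive)
  edge (18, 4)→(17, 14): d=(-1,10) right/bottom  bias=-1
  edge (17, 14)→(6, 11): d=(-11,-3) top-left  bias=+0
  edge (6, 11)→(18, 4): d=(12,-7) top-left  bias=+0
    (8,2)@(17, 5): e=[9,99,5] → X
    (9,2)@(19, 5): e=[-11,105,19] → .
    (6,3)@(13, 7): e=[47,65,1] → X
    (7,3)@(15, 7): e=[27,71,15] → X
    (9,3)@(19, 7): e=[-13,83,43] → .
    (5,4)@(11, 9): e=[65,37,11] → X
    (9,4)@(19, 9): e=[-15,61,67] → .
    (3,5)@(7, 11): e=[103,3,7] → X
    (4,5)@(9, 11): e=[83,9,21] → X
    (9,5)@(19, 11): e=[-17,39,91] → .
    (3,6)@(7, 13): e=[101,-19,31] → .
    (4,6)@(9, 13): e=[81,-13,45] → .
  covered (16 px):
    . . . . . . . . . . . .
    . . . . . . . . . . . .
    . . . . . . . . X . . .
    . . . . . . X X X . . .
    . . . . . X X X X . . .
    . . . X X X X X X . . .
    . . . . . . . X X . . .
    . . . . . . . . . . . .
    . . . . . . . . . . . .
T2:
  2·area = 56  (B↔C swapped to make it positive)
  edge (6, 2)→(10, 2): d=(4,0) top-left  bias=+0
  edge (10, 2)→(0, 16): d=(-10,14) right/bottom  bias=-1
  edge (0, 16)→(6, 2): d=(6,-14) top-left  bias=+0
    (3,1)@(7, 3): e=[4,32,20] → X
    (4,1)@(9, 3): e=[4,4,48] → X
    (5,1)@(11, 3): e=[4,-24,76] → .
    (2,2)@(5, 5): e=[12,40,4] → X
    (4,2)@(9, 5): e=[12,-16,60] → .
    (2,3)@(5, 7): e=[20,20,16] → X
    (3,3)@(7, 7): e=[20,-8,44] → .
    (1,4)@(3, 9): e=[28,28,0] → X  [on edge]
    (2,4)@(5, 9): e=[28,0,28] → .  [on edge]
    (1,5)@(3, 11): e=[36,8,12] → X
    (2,5)@(5, 11): e=[36,-20,40] → .
    (1,6)@(3, 13): e=[44,-12,24] → .
  covered (7 px):
    . . . . . . . . . . . .
    . . . X X . . . . . . .
    . . X X . . . . . . . .
    . . X . . . . . . . . .
    . X . . . . . . . . . .
    . X . . . . . . . . . .
    . . . . . . . . . . . .
    . . . . . . . . . . . .
    . . . . . . . . . . . .
T3:
  2·area = 53
  edge (10, 9)→(23, 15): d=(13,6) right/bottom  bias=-1
  edge (23, 15)→(12, 14): d=(-11,-1) top-left  bias=+0
  edge (12, 14)→(10, 9): d=(-2,-5) top-left  bias=+0
    (5,5)@(11, 11): e=[20,32,1] → X
    (6,5)@(13, 11): e=[8,34,11] → X
    (7,5)@(15, 11): e=[-4,36,21] → .
    (0,6)@(1, 13): e=[106,0,-53] → .  [on edge]
    (5,6)@(11, 13): e=[46,10,-3] → .
    (6,6)@(13, 13): e=[34,12,7] → X
    (7,6)@(15, 13): e=[22,14,17] → X
    (8,6)@(17, 13): e=[10,16,27] → X
    (9,6)@(19, 13): e=[-2,18,37] → .
    (6,7)@(13, 15): e=[60,-10,3] → .
    (7,7)@(15, 15): e=[48,-8,13] → .
    (8,7)@(17, 15): e=[36,-6,23] → .
    (11,7)@(23, 15): e=[0,0,53] → .  [on edge]
  covered (5 px):
    . . . . . . . . . . . .
    . . . . . . . . . . . .
    . . . . . . . . . . . .
    . . . . . . . . . . . .
    . . . . . . . . . . . .
    . . . . . X X . . . . .
    . . . . . . X X X . . .
    . . . . . . . . . . . .
    . . . . . . . . . . . .
T4:
  2·area = 20  (B↔C swapped to make it positive)
  edge (3, 15)→(1, 14): d=(-2,-1) top-left  bias=+0
  edge (1, 14)→(23, 15): d=(22,1) right/bottom  bias=-1
  edge (23, 15)→(3, 15): d=(-20,0) right/bottom  bias=-1
    (0,7)@(1, 15): e=[-2,22,0] → .  [on edge]
    (1,7)@(3, 15): e=[0,20,0] → .  [on edge]
    (2,7)@(5, 15): e=[2,18,0] → .  [on edge]
    (3,7)@(7, 15): e=[4,16,0] → .  [on edge]
    (4,7)@(9, 15): e=[6,14,0] → .  [on edge]
    (5,7)@(11, 15): e=[8,12,0] → .  [on edge]
    (6,7)@(13, 15): e=[10,10,0] → .  [on edge]
    (7,7)@(15, 15): e=[12,8,0] → .  [on edge]
    (8,7)@(17, 15): e=[14,6,0] → .  [on edge]
    (9,7)@(19, 15): e=[16,4,0] → .  [on edge]
    (10,7)@(21, 15): e=[18,2,0] → .  [on edge]
    (11,7)@(23, 15): e=[20,0,0] → .  [on edge]
    (3,8)@(7, 17): e=[0,60,-40] → .  [on edge]
  covered (0 px):
    . . . . . . . . . . . .
    . . . . . . . . . . . .
    . . . . . . . . . . . .
    . . . . . . . . . . . .
    . . . . . . . . . . . .
    . . . . . . . . . . . .
    . . . . . . . . . . . .
    . . . . . . . . . . . .
    . . . . . . . . . . . .

Z-buffer (winner per pixel, '.' = empty):
  . . . . . . . . . . . .
  . . . 2 2 . . . . . . .
  . . 2 2 . . . . 1 . . .
  . . 2 0 0 0 1 1 1 0 . .
  . 2 . . . 1 1 1 1 . . .
  . 2 . 1 1 3 3 1 1 . . .
  . . . . . . 3 3 3 . . .
  . . . . . . . . . . . .
  . . . . . . . . . . . .

Result: -1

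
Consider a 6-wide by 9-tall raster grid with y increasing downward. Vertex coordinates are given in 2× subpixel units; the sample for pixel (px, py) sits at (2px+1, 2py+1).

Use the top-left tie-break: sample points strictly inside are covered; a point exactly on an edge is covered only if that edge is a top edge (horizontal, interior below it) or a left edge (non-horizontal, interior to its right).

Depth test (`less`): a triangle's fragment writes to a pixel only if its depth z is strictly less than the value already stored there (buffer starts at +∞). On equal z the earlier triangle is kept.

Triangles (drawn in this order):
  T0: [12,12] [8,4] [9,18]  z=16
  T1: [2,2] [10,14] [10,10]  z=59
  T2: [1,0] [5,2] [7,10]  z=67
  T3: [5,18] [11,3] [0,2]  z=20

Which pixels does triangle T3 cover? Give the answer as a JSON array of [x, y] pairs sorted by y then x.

T0:
  2·area = 48  (B↔C swapped to make it positive)
  edge (12, 12)→(9, 18): d=(-3,6) right/bottom  bias=-1
  edge (9, 18)→(8, 4): d=(-1,-14) top-left  bias=+0
  edge (8, 4)→(12, 12): d=(4,8) right/bottom  bias=-1
    (4,3)@(9, 7): e=[33,11,4] → #
    (5,3)@(11, 7): e=[21,39,-12] → ·
    (4,4)@(9, 9): e=[27,9,12] → #
    (5,4)@(11, 9): e=[15,37,-4] → ·
    (4,5)@(9, 11): e=[21,7,20] → #
    (5,5)@(11, 11): e=[9,35,4] → #
    (4,6)@(9, 13): e=[15,5,28] → #
    (4,7)@(9, 15): e=[9,3,36] → #
    (5,7)@(11, 15): e=[-3,31,20] → ·
    (4,8)@(9, 17): e=[3,1,44] → #
    (5,8)@(11, 17): e=[-9,29,28] → ·
  covered (8 px):
    · · · · · ·
    · · · · · ·
    · · · · · ·
    · · · · # ·
    · · · · # ·
    · · · · # #
    · · · · # #
    · · · · # ·
    · · · · # ·
T1:
  2·area = 32  (B↔C swapped to make it positive)
  edge (2, 2)→(10, 10): d=(8,8) right/bottom  bias=-1
  edge (10, 10)→(10, 14): d=(0,4) right/bottom  bias=-1
  edge (10, 14)→(2, 2): d=(-8,-12) top-left  bias=+0
    (0,0)@(1, 1): e=[0,36,-4] → ·  [on edge]
    (1,1)@(3, 3): e=[0,28,4] → ·  [on edge]
    (2,2)@(5, 5): e=[0,20,12] → ·  [on edge]
    (3,3)@(7, 7): e=[0,12,20] → ·  [on edge]
    (3,4)@(7, 9): e=[16,12,4] → #
    (4,4)@(9, 9): e=[0,4,28] → ·  [on edge]
    (3,5)@(7, 11): e=[32,12,-12] → ·
    (4,5)@(9, 11): e=[16,4,12] → #
    (5,5)@(11, 11): e=[0,-4,36] → ·  [on edge]
    (4,6)@(9, 13): e=[32,4,-4] → ·
  covered (2 px):
    · · · · · ·
    · · · · · ·
    · · · · · ·
    · · · · · ·
    · · · # · ·
    · · · · # ·
    · · · · · ·
    · · · · · ·
    · · · · · ·
T2:
  2·area = 28
  edge (1, 0)→(5, 2): d=(4,2) right/bottom  bias=-1
  edge (5, 2)→(7, 10): d=(2,8) right/bottom  bias=-1
  edge (7, 10)→(1, 0): d=(-6,-10) top-left  bias=+0
    (1,0)@(3, 1): e=[0,14,14] → ·  [on edge]
    (1,1)@(3, 3): e=[8,18,2] → #
    (2,1)@(5, 3): e=[4,2,22] → #
    (3,1)@(7, 3): e=[0,-14,42] → ·  [on edge]
    (1,2)@(3, 5): e=[16,22,-10] → ·
    (2,2)@(5, 5): e=[12,6,10] → #
    (3,2)@(7, 5): e=[8,-10,30] → ·
    (5,2)@(11, 5): e=[0,-42,70] → ·  [on edge]
    (2,3)@(5, 7): e=[20,10,-2] → ·
  covered (3 px):
    · · · · · ·
    · # # · · ·
    · · # · · ·
    · · · · · ·
    · · · · · ·
    · · · · · ·
    · · · · · ·
    · · · · · ·
    · · · · · ·
T3:
  2·area = 171  (B↔C swapped to make it positive)
  edge (5, 18)→(0, 2): d=(-5,-16) top-left  bias=+0
  edge (0, 2)→(11, 3): d=(11,1) right/bottom  bias=-1
  edge (11, 3)→(5, 18): d=(-6,15) right/bottom  bias=-1
    (0,1)@(1, 3): e=[11,10,150] → #
    (1,1)@(3, 3): e=[43,8,120] → #
    (2,1)@(5, 3): e=[75,6,90] → #
    (3,1)@(7, 3): e=[107,4,60] → #
    (4,1)@(9, 3): e=[139,2,30] → #
    (5,1)@(11, 3): e=[171,0,0] → ·  [on edge]
    (0,2)@(1, 5): e=[1,32,138] → #
    (5,2)@(11, 5): e=[161,22,-12] → ·
    (0,3)@(1, 7): e=[-9,54,126] → ·
    (1,3)@(3, 7): e=[23,52,96] → #
    (5,3)@(11, 7): e=[151,44,-24] → ·
    (1,4)@(3, 9): e=[13,74,84] → #
    (3,6)@(7, 13): e=[57,114,0] → ·  [on edge]
  covered (23 px):
    · · · · · ·
    # # # # # ·
    # # # # # ·
    · # # # # ·
    · # # # · ·
    · # # # · ·
    · · # · · ·
    · · # · · ·
    · · # · · ·

Result: [[0,1],[1,1],[2,1],[3,1],[4,1],[0,2],[1,2],[2,2],[3,2],[4,2],[1,3],[2,3],[3,3],[4,3],[1,4],[2,4],[3,4],[1,5],[2,5],[3,5],[2,6],[2,7],[2,8]]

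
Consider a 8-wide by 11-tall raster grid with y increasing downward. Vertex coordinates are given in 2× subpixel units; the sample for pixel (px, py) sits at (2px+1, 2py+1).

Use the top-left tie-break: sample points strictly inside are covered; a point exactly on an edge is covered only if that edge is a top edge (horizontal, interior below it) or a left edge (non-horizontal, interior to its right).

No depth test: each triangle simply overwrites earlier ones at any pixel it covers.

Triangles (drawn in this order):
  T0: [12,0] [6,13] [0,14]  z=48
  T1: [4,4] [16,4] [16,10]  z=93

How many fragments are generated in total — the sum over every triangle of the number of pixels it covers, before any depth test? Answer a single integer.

T0:
  2·area = 72
  edge (12, 0)→(6, 13): d=(-6,13) right/bottom  bias=-1
  edge (6, 13)→(0, 14): d=(-6,1) right/bottom  bias=-1
  edge (0, 14)→(12, 0): d=(12,-14) top-left  bias=+0
    (4,2)@(9, 5): e=[9,45,18] → X
    (5,2)@(11, 5): e=[-17,43,46] → .
    (3,3)@(7, 7): e=[23,35,14] → X
    (4,3)@(9, 7): e=[-3,33,42] → .
    (2,4)@(5, 9): e=[37,25,10] → X
    (4,4)@(9, 9): e=[-15,21,66] → .
    (1,5)@(3, 11): e=[51,15,6] → X
    (3,5)@(7, 11): e=[-1,11,62] → .
    (0,6)@(1, 13): e=[65,5,2] → X
    (3,6)@(7, 13): e=[-13,-1,86] → .
    (0,7)@(1, 15): e=[53,-7,26] → .
    (1,7)@(3, 15): e=[27,-9,54] → .
  covered (9 px):
    . . . . . . . .
    . . . . . . . .
    . . . . X . . .
    . . . X . . . .
    . . X X . . . .
    . X X . . . . .
    X X X . . . . .
    . . . . . . . .
    . . . . . . . .
    . . . . . . . .
    . . . . . . . .
T1:
  2·area = 72
  edge (4, 4)→(16, 4): d=(12,0) top-left  bias=+0
  edge (16, 4)→(16, 10): d=(0,6) right/bottom  bias=-1
  edge (16, 10)→(4, 4): d=(-12,-6) top-left  bias=+0
    (3,2)@(7, 5): e=[12,54,6] → X
    (4,2)@(9, 5): e=[12,42,18] → X
    (5,2)@(11, 5): e=[12,30,30] → X
    (6,2)@(13, 5): e=[12,18,42] → X
    (7,2)@(15, 5): e=[12,6,54] → X
    (3,3)@(7, 7): e=[36,54,-18] → .
    (4,3)@(9, 7): e=[36,42,-6] → .
    (5,3)@(11, 7): e=[36,30,6] → X
    (5,4)@(11, 9): e=[60,30,-18] → .
    (6,4)@(13, 9): e=[60,18,-6] → .
    (7,4)@(15, 9): e=[60,6,6] → X
    (7,5)@(15, 11): e=[84,6,-18] → .
  covered (9 px):
    . . . . . . . .
    . . . . . . . .
    . . . X X X X X
    . . . . . X X X
    . . . . . . . X
    . . . . . . . .
    . . . . . . . .
    . . . . . . . .
    . . . . . . . .
    . . . . . . . .
    . . . . . . . .

Final: 18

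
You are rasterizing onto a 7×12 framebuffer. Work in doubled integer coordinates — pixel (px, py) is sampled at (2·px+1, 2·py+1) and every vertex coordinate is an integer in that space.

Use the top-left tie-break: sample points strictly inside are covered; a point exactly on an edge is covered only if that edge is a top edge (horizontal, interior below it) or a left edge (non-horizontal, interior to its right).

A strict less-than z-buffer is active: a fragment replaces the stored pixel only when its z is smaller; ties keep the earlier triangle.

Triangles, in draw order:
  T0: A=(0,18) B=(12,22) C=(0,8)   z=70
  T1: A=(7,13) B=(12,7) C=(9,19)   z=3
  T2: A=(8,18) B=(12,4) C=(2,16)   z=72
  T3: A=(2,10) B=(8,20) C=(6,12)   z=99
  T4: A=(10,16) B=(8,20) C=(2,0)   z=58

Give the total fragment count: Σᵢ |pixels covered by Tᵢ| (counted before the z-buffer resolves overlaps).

T0:
  2·area = 120  (B↔C swapped to make it positive)
  edge (0, 18)→(0, 8): d=(0,-10) top-left  bias=+0
  edge (0, 8)→(12, 22): d=(12,14) right/bottom  bias=-1
  edge (12, 22)→(0, 18): d=(-12,-4) top-left  bias=+0
    (0,5)@(1, 11): e=[10,22,88] → X
    (1,5)@(3, 11): e=[30,-6,96] → .
    (0,6)@(1, 13): e=[10,46,64] → X
    (1,6)@(3, 13): e=[30,18,72] → X
    (2,6)@(5, 13): e=[50,-10,80] → .
    (0,7)@(1, 15): e=[10,70,40] → X
    (2,7)@(5, 15): e=[50,14,56] → X
    (3,7)@(7, 15): e=[70,-14,64] → .
    (0,8)@(1, 17): e=[10,94,16] → X
    (3,8)@(7, 17): e=[70,10,40] → X
    (4,8)@(9, 17): e=[90,-18,48] → .
    (0,9)@(1, 19): e=[10,118,-8] → .
    (1,9)@(3, 19): e=[30,90,0] → X  [on edge]
    (4,10)@(9, 21): e=[90,30,0] → X  [on edge]
  covered (16 px):
    . . . . . . .
    . . . . . . .
    . . . . . . .
    . . . . . . .
    . . . . . . .
    X . . . . . .
    X X . . . . .
    X X X . . . .
    X X X X . . .
    . X X X X . .
    . . . . X X .
    . . . . . . .
T1:
  2·area = 42
  edge (7, 13)→(12, 7): d=(5,-6) top-left  bias=+0
  edge (12, 7)→(9, 19): d=(-3,12) right/bottom  bias=-1
  edge (9, 19)→(7, 13): d=(-2,-6) top-left  bias=+0
    (1,0)@(3, 1): e=[-84,126,0] → .  [on edge]
    (6,1)@(13, 3): e=[-14,0,56] → .  [on edge]
    (2,3)@(5, 7): e=[-42,84,0] → .  [on edge]
    (5,4)@(11, 9): e=[4,6,32] → X
    (6,4)@(13, 9): e=[16,-18,44] → .
    (4,5)@(9, 11): e=[2,24,16] → X
    (5,5)@(11, 11): e=[14,0,28] → .  [on edge]
    (3,6)@(7, 13): e=[0,42,0] → X  [on edge]
    (5,6)@(11, 13): e=[24,-6,24] → .
    (3,7)@(7, 15): e=[10,36,-4] → .
    (4,7)@(9, 15): e=[22,12,8] → X
    (5,7)@(11, 15): e=[34,-12,20] → .
    (4,9)@(9, 19): e=[42,0,0] → .  [on edge]
  covered (6 px):
    . . . . . . .
    . . . . . . .
    . . . . . . .
    . . . . . . .
    . . . . . X .
    . . . . X . .
    . . . X X . .
    . . . . X . .
    . . . . X . .
    . . . . . . .
    . . . . . . .
    . . . . . . .
T2:
  2·area = 92  (B↔C swapped to make it positive)
  edge (8, 18)→(2, 16): d=(-6,-2) top-left  bias=+0
  edge (2, 16)→(12, 4): d=(10,-12) top-left  bias=+0
  edge (12, 4)→(8, 18): d=(-4,14) right/bottom  bias=-1
    (5,3)@(11, 7): e=[72,18,2] → X
    (6,3)@(13, 7): e=[76,42,-26] → .
    (4,4)@(9, 9): e=[56,14,22] → X
    (5,4)@(11, 9): e=[60,38,-6] → .
    (3,5)@(7, 11): e=[40,10,42] → X
    (5,5)@(11, 11): e=[48,58,-14] → .
    (2,6)@(5, 13): e=[24,6,62] → X
    (5,6)@(11, 13): e=[36,78,-22] → .
    (1,7)@(3, 15): e=[8,2,82] → X
    (4,7)@(9, 15): e=[20,74,-2] → .
    (1,8)@(3, 17): e=[-4,22,74] → .
    (2,8)@(5, 17): e=[0,46,46] → X  [on edge]
    (5,9)@(11, 19): e=[0,138,-46] → .  [on edge]
  covered (12 px):
    . . . . . . .
    . . . . . . .
    . . . . . . .
    . . . . . X .
    . . . . X . .
    . . . X X . .
    . . X X X . .
    . X X X . . .
    . . X X . . .
    . . . . . . .
    . . . . . . .
    . . . . . . .
T3:
  2·area = 28  (B↔C swapped to make it positive)
  edge (2, 10)→(6, 12): d=(4,2) right/bottom  bias=-1
  edge (6, 12)→(8, 20): d=(2,8) right/bottom  bias=-1
  edge (8, 20)→(2, 10): d=(-6,-10) top-left  bias=+0
    (1,5)@(3, 11): e=[2,22,4] → X
    (2,5)@(5, 11): e=[-2,6,24] → .
    (1,6)@(3, 13): e=[10,26,-8] → .
    (2,6)@(5, 13): e=[6,10,12] → X
    (3,6)@(7, 13): e=[2,-6,32] → .
    (2,7)@(5, 15): e=[14,14,0] → X  [on edge]
    (3,7)@(7, 15): e=[10,-2,20] → .
    (2,8)@(5, 17): e=[22,18,-12] → .
    (3,8)@(7, 17): e=[18,2,8] → X
    (4,8)@(9, 17): e=[14,-14,28] → .
    (3,9)@(7, 19): e=[26,6,-4] → .
  covered (4 px):
    . . . . . . .
    . . . . . . .
    . . . . . . .
    . . . . . . .
    . . . . . . .
    . X . . . . .
    . . X . . . .
    . . X . . . .
    . . . X . . .
    . . . . . . .
    . . . . . . .
    . . . . . . .
T4:
  2·area = 64
  edge (10, 16)→(8, 20): d=(-2,4) right/bottom  bias=-1
  edge (8, 20)→(2, 0): d=(-6,-20) top-left  bias=+0
  edge (2, 0)→(10, 16): d=(8,16) right/bottom  bias=-1
    (1,1)@(3, 3): e=[54,2,8] → X
    (2,1)@(5, 3): e=[46,42,-24] → .
    (1,2)@(3, 5): e=[50,-10,24] → .
    (2,3)@(5, 7): e=[38,18,8] → X
    (3,3)@(7, 7): e=[30,58,-24] → .
    (2,4)@(5, 9): e=[34,6,24] → X
    (3,4)@(7, 9): e=[26,46,-8] → .
    (2,5)@(5, 11): e=[30,-6,40] → .
    (3,5)@(7, 11): e=[22,34,8] → X
    (4,5)@(9, 11): e=[14,74,-24] → .
    (3,6)@(7, 13): e=[18,22,24] → X
    (4,6)@(9, 13): e=[10,62,-8] → .
  covered (8 px):
    . . . . . . .
    . X . . . . .
    . . . . . . .
    . . X . . . .
    . . X . . . .
    . . . X . . .
    . . . X . . .
    . . . X X . .
    . . . . X . .
    . . . . . . .
    . . . . . . .
    . . . . . . .

Final: 46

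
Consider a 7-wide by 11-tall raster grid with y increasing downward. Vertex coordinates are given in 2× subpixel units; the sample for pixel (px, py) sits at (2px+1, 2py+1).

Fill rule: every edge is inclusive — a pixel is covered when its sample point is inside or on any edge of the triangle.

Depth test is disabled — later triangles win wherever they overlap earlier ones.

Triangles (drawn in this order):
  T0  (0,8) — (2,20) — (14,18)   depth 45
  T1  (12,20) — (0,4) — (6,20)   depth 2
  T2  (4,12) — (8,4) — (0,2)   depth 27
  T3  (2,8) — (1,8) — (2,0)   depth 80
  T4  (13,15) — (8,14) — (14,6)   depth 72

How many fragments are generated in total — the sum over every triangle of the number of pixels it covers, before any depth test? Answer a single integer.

T0:
  2·area = 148  (B↔C swapped to make it positive)
  edge (0, 8)→(14, 18): d=(14,10) inclusive
  edge (14, 18)→(2, 20): d=(-12,2) inclusive
  edge (2, 20)→(0, 8): d=(-2,-12) inclusive
    (0,4)@(1, 9): e=[4,134,10] → X
    (1,4)@(3, 9): e=[-16,130,34] → .
    (0,5)@(1, 11): e=[32,110,6] → X
    (1,5)@(3, 11): e=[12,106,30] → X
    (2,5)@(5, 11): e=[-8,102,54] → .
    (0,6)@(1, 13): e=[60,86,2] → X
    (2,6)@(5, 13): e=[20,78,50] → X
    (3,6)@(7, 13): e=[0,74,74] → X  [on edge]
    (4,6)@(9, 13): e=[-20,70,98] → .
    (0,7)@(1, 15): e=[88,62,-2] → .
    (1,7)@(3, 15): e=[68,58,22] → X
    (4,7)@(9, 15): e=[8,46,94] → X
  covered (19 px):
    . . . . . . .
    . . . . . . .
    . . . . . . .
    . . . . . . .
    X . . . . . .
    X X . . . . .
    X X X X . . .
    . X X X X . .
    . X X X X X .
    . X X X . . .
    . . . . . . .
T1:
  2·area = 96  (B↔C swapped to make it positive)
  edge (12, 20)→(6, 20): d=(-6,0) inclusive
  edge (6, 20)→(0, 4): d=(-6,-16) inclusive
  edge (0, 4)→(12, 20): d=(12,16) inclusive
    (1,4)@(3, 9): e=[66,18,12] → X
    (2,4)@(5, 9): e=[66,50,-20] → .
    (1,5)@(3, 11): e=[54,6,36] → X
    (2,5)@(5, 11): e=[54,38,4] → X
    (3,5)@(7, 11): e=[54,70,-28] → .
    (1,6)@(3, 13): e=[42,-6,60] → .
    (2,6)@(5, 13): e=[42,26,28] → X
    (3,6)@(7, 13): e=[42,58,-4] → .
    (2,7)@(5, 15): e=[30,14,52] → X
    (3,7)@(7, 15): e=[30,46,20] → X
    (4,7)@(9, 15): e=[30,78,-12] → .
    (2,8)@(5, 17): e=[18,2,76] → X
  covered (12 px):
    . . . . . . .
    . . . . . . .
    . . . . . . .
    . . . . . . .
    . X . . . . .
    . X X . . . .
    . . X . . . .
    . . X X . . .
    . . X X X . .
    . . . X X X .
    . . . . . . .
T2:
  2·area = 72  (B↔C swapped to make it positive)
  edge (4, 12)→(0, 2): d=(-4,-10) inclusive
  edge (0, 2)→(8, 4): d=(8,2) inclusive
  edge (8, 4)→(4, 12): d=(-4,8) inclusive
    (0,1)@(1, 3): e=[6,6,60] → X
    (1,1)@(3, 3): e=[26,2,44] → X
    (2,1)@(5, 3): e=[46,-2,28] → .
    (0,2)@(1, 5): e=[-2,22,52] → .
    (1,2)@(3, 5): e=[18,18,36] → X
    (2,2)@(5, 5): e=[38,14,20] → X
    (3,2)@(7, 5): e=[58,10,4] → X
    (4,2)@(9, 5): e=[78,6,-12] → .
    (1,3)@(3, 7): e=[10,34,28] → X
    (3,3)@(7, 7): e=[50,26,-4] → .
    (1,4)@(3, 9): e=[2,50,20] → X
    (3,4)@(7, 9): e=[42,42,-12] → .
  covered (9 px):
    . . . . . . .
    X X . . . . .
    . X X X . . .
    . X X . . . .
    . X X . . . .
    . . . . . . .
    . . . . . . .
    . . . . . . .
    . . . . . . .
    . . . . . . .
    . . . . . . .
T3:
  2·area = 8
  edge (2, 8)→(1, 8): d=(-1,0) inclusive
  edge (1, 8)→(2, 0): d=(1,-8) inclusive
  edge (2, 0)→(2, 8): d=(0,8) inclusive
  covered (0 px):
    . . . . . . .
    . . . . . . .
    . . . . . . .
    . . . . . . .
    . . . . . . .
    . . . . . . .
    . . . . . . .
    . . . . . . .
    . . . . . . .
    . . . . . . .
    . . . . . . .
T4:
  2·area = 46
  edge (13, 15)→(8, 14): d=(-5,-1) inclusive
  edge (8, 14)→(14, 6): d=(6,-8) inclusive
  edge (14, 6)→(13, 15): d=(-1,9) inclusive
    (6,4)@(13, 9): e=[30,10,6] → X
    (5,5)@(11, 11): e=[18,6,22] → X
    (1,6)@(3, 13): e=[0,-46,92] → .  [on edge]
    (4,6)@(9, 13): e=[6,2,38] → X
    (4,7)@(9, 15): e=[-4,14,36] → .
    (5,7)@(11, 15): e=[-2,30,18] → .
    (6,7)@(13, 15): e=[0,46,0] → X  [on edge]
    (6,8)@(13, 17): e=[-10,58,-2] → .
  covered (7 px):
    . . . . . . .
    . . . . . . .
    . . . . . . .
    . . . . . . .
    . . . . . . X
    . . . . . X X
    . . . . X X X
    . . . . . . X
    . . . . . . .
    . . . . . . .
    . . . . . . .

Final: 47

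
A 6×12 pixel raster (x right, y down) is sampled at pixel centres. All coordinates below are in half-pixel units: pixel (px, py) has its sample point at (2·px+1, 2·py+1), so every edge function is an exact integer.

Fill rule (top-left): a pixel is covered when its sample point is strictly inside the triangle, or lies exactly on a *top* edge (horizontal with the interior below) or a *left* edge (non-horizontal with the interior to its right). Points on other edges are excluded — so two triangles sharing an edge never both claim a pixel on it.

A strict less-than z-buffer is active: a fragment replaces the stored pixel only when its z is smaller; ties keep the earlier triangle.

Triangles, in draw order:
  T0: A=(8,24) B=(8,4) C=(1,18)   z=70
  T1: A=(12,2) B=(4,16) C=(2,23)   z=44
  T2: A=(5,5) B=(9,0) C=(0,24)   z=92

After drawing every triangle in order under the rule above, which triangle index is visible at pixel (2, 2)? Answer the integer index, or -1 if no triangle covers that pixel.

T0:
  2·area = 140  (B↔C swapped to make it positive)
  edge (8, 24)→(1, 18): d=(-7,-6) top-left  bias=+0
  edge (1, 18)→(8, 4): d=(7,-14) top-left  bias=+0
  edge (8, 4)→(8, 24): d=(0,20) right/bottom  bias=-1
    (3,3)@(7, 7): e=[113,7,20] → X
    (4,3)@(9, 7): e=[125,35,-20] → .
    (3,4)@(7, 9): e=[99,21,20] → X
    (4,4)@(9, 9): e=[111,49,-20] → .
    (2,5)@(5, 11): e=[73,7,60] → X
    (4,5)@(9, 11): e=[97,63,-20] → .
    (2,6)@(5, 13): e=[59,21,60] → X
    (4,6)@(9, 13): e=[83,77,-20] → .
    (1,7)@(3, 15): e=[33,7,100] → X
    (4,7)@(9, 15): e=[69,91,-20] → .
    (1,8)@(3, 17): e=[19,21,100] → X
    (4,8)@(9, 17): e=[55,105,-20] → .
  covered (18 px):
    . . . . . .
    . . . . . .
    . . . . . .
    . . . X . .
    . . . X . .
    . . X X . .
    . . X X . .
    . X X X . .
    . X X X . .
    . X X X . .
    . . X X . .
    . . . X . .
T1:
  2·area = 28  (B↔C swapped to make it positive)
  edge (12, 2)→(2, 23): d=(-10,21) right/bottom  bias=-1
  edge (2, 23)→(4, 16): d=(2,-7) top-left  bias=+0
  edge (4, 16)→(12, 2): d=(8,-14) top-left  bias=+0
    (3,5)@(7, 11): e=[15,11,2] → X
    (4,5)@(9, 11): e=[-27,25,30] → .
    (3,6)@(7, 13): e=[-5,15,18] → .
    (2,7)@(5, 15): e=[17,5,6] → X
    (3,7)@(7, 15): e=[-25,19,34] → .
    (2,8)@(5, 17): e=[-3,9,22] → .
  covered (2 px):
    . . . . . .
    . . . . . .
    . . . . . .
    . . . . . .
    . . . . . .
    . . . X . .
    . . . . . .
    . . X . . .
    . . . . . .
    . . . . . .
    . . . . . .
    . . . . . .
T2:
  2·area = 51
  edge (5, 5)→(9, 0): d=(4,-5) top-left  bias=+0
  edge (9, 0)→(0, 24): d=(-9,24) right/bottom  bias=-1
  edge (0, 24)→(5, 5): d=(5,-19) top-left  bias=+0
    (3,1)@(7, 3): e=[2,21,28] → X
    (4,1)@(9, 3): e=[12,-27,66] → .
    (2,2)@(5, 5): e=[0,51,0] → X  [on edge]
    (4,2)@(9, 5): e=[20,-45,76] → .
    (2,3)@(5, 7): e=[8,33,10] → X
    (3,3)@(7, 7): e=[18,-15,48] → .
    (2,4)@(5, 9): e=[16,15,20] → X
    (3,4)@(7, 9): e=[26,-33,58] → .
    (2,5)@(5, 11): e=[24,-3,30] → .
    (1,6)@(3, 13): e=[22,27,2] → X
    (2,6)@(5, 13): e=[32,-21,40] → .
    (1,7)@(3, 15): e=[30,9,12] → X
  covered (8 px):
    . . . . . .
    . . . X . .
    . . X X . .
    . . X . . .
    . . X . . .
    . . . . . .
    . X . . . .
    . X . . . .
    . . . . . .
    . . . . . .
    X . . . . .
    . . . . . .

Z-buffer (winner per pixel, '.' = empty):
  . . . . . .
  . . . 2 . .
  . . 2 2 . .
  . . 2 0 . .
  . . 2 0 . .
  . . 0 1 . .
  . 2 0 0 . .
  . 0 1 0 . .
  . 0 0 0 . .
  . 0 0 0 . .
  2 . 0 0 . .
  . . . 0 . .

Result: 2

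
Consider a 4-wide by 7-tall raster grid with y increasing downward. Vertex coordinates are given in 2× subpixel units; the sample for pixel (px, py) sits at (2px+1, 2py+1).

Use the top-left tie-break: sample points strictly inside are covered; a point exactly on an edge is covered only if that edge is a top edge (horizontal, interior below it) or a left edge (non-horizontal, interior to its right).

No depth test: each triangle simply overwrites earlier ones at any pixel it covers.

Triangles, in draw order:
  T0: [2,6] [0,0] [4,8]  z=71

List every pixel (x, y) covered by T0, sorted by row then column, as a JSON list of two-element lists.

T0:
  2·area = 8
  edge (2, 6)→(0, 0): d=(-2,-6) top-left  bias=+0
  edge (0, 0)→(4, 8): d=(4,8) right/bottom  bias=-1
  edge (4, 8)→(2, 6): d=(-2,-2) top-left  bias=+0
    (0,1)@(1, 3): e=[0,4,4] → #  [on edge]
    (1,1)@(3, 3): e=[12,-12,8] → ·
    (0,2)@(1, 5): e=[-4,12,0] → ·  [on edge]
    (1,3)@(3, 7): e=[4,4,0] → #  [on edge]
    (2,3)@(5, 7): e=[16,-12,4] → ·
    (1,4)@(3, 9): e=[0,12,-4] → ·  [on edge]
    (2,4)@(5, 9): e=[12,-4,0] → ·  [on edge]
    (3,5)@(7, 11): e=[20,-12,0] → ·  [on edge]
  covered (2 px):
    · · · ·
    # · · ·
    · · · ·
    · # · ·
    · · · ·
    · · · ·
    · · · ·

Final: [[0,1],[1,3]]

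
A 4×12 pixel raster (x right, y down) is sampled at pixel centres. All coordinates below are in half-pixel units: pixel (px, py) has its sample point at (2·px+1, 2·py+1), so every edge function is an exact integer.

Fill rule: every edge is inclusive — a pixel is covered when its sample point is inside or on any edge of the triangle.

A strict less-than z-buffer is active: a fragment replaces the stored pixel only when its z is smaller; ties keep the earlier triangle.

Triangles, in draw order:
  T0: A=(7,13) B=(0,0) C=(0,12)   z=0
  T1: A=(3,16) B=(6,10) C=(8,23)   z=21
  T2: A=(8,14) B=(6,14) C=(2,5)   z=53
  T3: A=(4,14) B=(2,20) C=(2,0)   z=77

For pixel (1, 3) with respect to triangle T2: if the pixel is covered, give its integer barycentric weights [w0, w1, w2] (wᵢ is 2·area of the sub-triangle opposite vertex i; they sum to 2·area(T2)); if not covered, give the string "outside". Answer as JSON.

T0:
  2·area = 84  (B↔C swapped to make it positive)
  edge (7, 13)→(0, 12): d=(-7,-1) inclusive
  edge (0, 12)→(0, 0): d=(0,-12) inclusive
  edge (0, 0)→(7, 13): d=(7,13) inclusive
    (0,1)@(1, 3): e=[64,12,8] → #
    (1,1)@(3, 3): e=[66,36,-18] → ·
    (0,2)@(1, 5): e=[50,12,22] → #
    (1,2)@(3, 5): e=[52,36,-4] → ·
    (0,3)@(1, 7): e=[36,12,36] → #
    (1,3)@(3, 7): e=[38,36,10] → #
    (2,3)@(5, 7): e=[40,60,-16] → ·
    (0,4)@(1, 9): e=[22,12,50] → #
    (2,4)@(5, 9): e=[26,60,-2] → ·
    (0,5)@(1, 11): e=[8,12,64] → #
    (2,5)@(5, 11): e=[12,60,12] → #
    (3,5)@(7, 11): e=[14,84,-14] → ·
    (3,6)@(7, 13): e=[0,84,0] → #  [on edge]
  covered (10 px):
    · · · ·
    # · · ·
    # · · ·
    # # · ·
    # # · ·
    # # # ·
    · · · #
    · · · ·
    · · · ·
    · · · ·
    · · · ·
    · · · ·
T1:
  2·area = 51
  edge (3, 16)→(6, 10): d=(3,-6) inclusive
  edge (6, 10)→(8, 23): d=(2,13) inclusive
  edge (8, 23)→(3, 16): d=(-5,-7) inclusive
    (2,6)@(5, 13): e=[3,19,29] → #
    (3,6)@(7, 13): e=[15,-7,43] → ·
    (2,7)@(5, 15): e=[9,23,19] → #
    (3,7)@(7, 15): e=[21,-3,33] → ·
    (2,8)@(5, 17): e=[15,27,9] → #
    (3,8)@(7, 17): e=[27,1,23] → #
    (2,9)@(5, 19): e=[21,31,-1] → ·
    (3,9)@(7, 19): e=[33,5,13] → #
    (3,10)@(7, 21): e=[39,9,3] → #
    (3,11)@(7, 23): e=[45,13,-7] → ·
  covered (6 px):
    · · · ·
    · · · ·
    · · · ·
    · · · ·
    · · · ·
    · · · ·
    · · # ·
    · · # ·
    · · # #
    · · · #
    · · · #
    · · · ·
T2:
  2·area = 18
  edge (8, 14)→(6, 14): d=(-2,0) inclusive
  edge (6, 14)→(2, 5): d=(-4,-9) inclusive
  edge (2, 5)→(8, 14): d=(6,9) inclusive
    (1,3)@(3, 7): e=[14,1,3] → #
    (2,3)@(5, 7): e=[14,19,-15] → ·
    (1,4)@(3, 9): e=[10,-7,15] → ·
    (2,5)@(5, 11): e=[6,3,9] → #
    (3,5)@(7, 11): e=[6,21,-9] → ·
    (2,6)@(5, 13): e=[2,-5,21] → ·
    (3,6)@(7, 13): e=[2,13,3] → #
    (3,7)@(7, 15): e=[-2,5,15] → ·
  covered (3 px):
    · · · ·
    · · · ·
    · · · ·
    · # · ·
    · · · ·
    · · # ·
    · · · #
    · · · ·
    · · · ·
    · · · ·
    · · · ·
    · · · ·
T3:
  2·area = 40
  edge (4, 14)→(2, 20): d=(-2,6) inclusive
  edge (2, 20)→(2, 0): d=(0,-20) inclusive
  edge (2, 0)→(4, 14): d=(2,14) inclusive
    (3,2)@(7, 5): e=[0,100,-60] → ·  [on edge]
    (1,3)@(3, 7): e=[20,20,0] → #  [on edge]
    (2,3)@(5, 7): e=[8,60,-28] → ·
    (1,4)@(3, 9): e=[16,20,4] → #
    (2,4)@(5, 9): e=[4,60,-24] → ·
    (1,5)@(3, 11): e=[12,20,8] → #
    (2,5)@(5, 11): e=[0,60,-20] → ·  [on edge]
    (1,6)@(3, 13): e=[8,20,12] → #
    (2,6)@(5, 13): e=[-4,60,-16] → ·
    (1,7)@(3, 15): e=[4,20,16] → #
    (2,7)@(5, 15): e=[-8,60,-12] → ·
    (1,8)@(3, 17): e=[0,20,20] → #  [on edge]
    (2,10)@(5, 21): e=[-20,60,0] → ·  [on edge]
    (0,11)@(1, 23): e=[0,-20,60] → ·  [on edge]
  covered (6 px):
    · · · ·
    · · · ·
    · · · ·
    · # · ·
    · # · ·
    · # · ·
    · # · ·
    · # · ·
    · # · ·
    · · · ·
    · · · ·
    · · · ·

Answer: [1,3,14]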